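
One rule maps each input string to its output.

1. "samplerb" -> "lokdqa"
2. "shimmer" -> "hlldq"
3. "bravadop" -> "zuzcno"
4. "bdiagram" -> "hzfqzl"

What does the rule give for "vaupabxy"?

What's happening: delete the first 2 characters, then shift every letter 1 place backward in the alphabet (wrapping around).
On "vaupabxy": the first step gives "upabxy", and the second then gives "tozawx".

tozawx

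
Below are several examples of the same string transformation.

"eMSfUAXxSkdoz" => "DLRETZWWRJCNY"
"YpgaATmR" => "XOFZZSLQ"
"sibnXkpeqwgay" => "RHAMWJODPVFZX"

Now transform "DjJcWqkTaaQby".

The rule is to shift every letter 1 place backward in the alphabet (wrapping around), then convert every letter to uppercase.
Starting from "DjJcWqkTaaQby": after the first operation, "CiIbVpjSzzPax"; after the second, "CIIBVPJSZZPAX".
(Check on "sibnXkpeqwgay": → "rhamWjodpvfzx" → "RHAMWJODPVFZX" ✓)

CIIBVPJSZZPAX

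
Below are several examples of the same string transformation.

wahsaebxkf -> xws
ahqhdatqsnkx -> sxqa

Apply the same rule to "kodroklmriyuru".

Rule — swap the front and back halves of the string, then keep one character in every 3, starting at position 3 (positions 3rd, 6th, 9th, ...).
Applying that to "kodroklmriyuru" gives "iroo".

iroo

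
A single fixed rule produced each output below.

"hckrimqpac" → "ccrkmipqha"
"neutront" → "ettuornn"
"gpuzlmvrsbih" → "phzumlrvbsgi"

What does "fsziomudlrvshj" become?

sjizmodurlsvfh

In each case the input is transformed by: swap the first and last characters, then swap each adjacent pair of characters (1↔2, 3↔4, ...).
Working it through for "fsziomudlrvshj": intermediate "jsziomudlrvshf", final "sjizmodurlsvfh".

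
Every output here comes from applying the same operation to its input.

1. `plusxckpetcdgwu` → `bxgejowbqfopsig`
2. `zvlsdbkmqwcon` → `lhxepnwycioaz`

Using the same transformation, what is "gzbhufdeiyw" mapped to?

The rule is to shift every letter 12 places forward in the alphabet (wrapping around).
On "gzbhufdeiyw" that produces "slntgrpquki".

slntgrpquki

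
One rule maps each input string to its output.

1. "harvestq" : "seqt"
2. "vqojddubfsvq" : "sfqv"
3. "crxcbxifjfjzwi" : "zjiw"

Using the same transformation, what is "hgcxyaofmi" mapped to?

foim

The rule is to swap each adjacent pair of characters (1↔2, 3↔4, ...), then keep only the last 4 characters.
Working it through for "hgcxyaofmi": intermediate "ghxcayfoim", final "foim".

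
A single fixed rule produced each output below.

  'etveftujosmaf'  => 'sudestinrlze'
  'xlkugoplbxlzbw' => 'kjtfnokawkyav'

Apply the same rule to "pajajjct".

What's happening: shift every letter 1 place backward in the alphabet (wrapping around), then delete the first character.
"pajajjct" → "oziziibs" → "ziziibs".

ziziibs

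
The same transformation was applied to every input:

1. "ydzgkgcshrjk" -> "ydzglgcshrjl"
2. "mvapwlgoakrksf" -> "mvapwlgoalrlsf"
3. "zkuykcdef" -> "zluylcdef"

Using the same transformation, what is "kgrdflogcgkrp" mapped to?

lgrdflogcglrp

The pattern: replace every "k" with "l".
So "kgrdflogcgkrp" becomes "lgrdflogcglrp".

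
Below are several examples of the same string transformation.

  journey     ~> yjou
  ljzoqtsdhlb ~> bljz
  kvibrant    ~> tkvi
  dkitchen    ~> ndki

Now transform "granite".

egra

The rule is to move the last character to the front, then keep only the first 4 characters.
On "granite": the first step gives "egranit", and the second then gives "egra".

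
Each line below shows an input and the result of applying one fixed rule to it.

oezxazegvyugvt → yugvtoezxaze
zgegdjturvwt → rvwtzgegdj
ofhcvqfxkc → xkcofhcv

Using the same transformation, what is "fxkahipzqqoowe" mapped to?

Each output is the input with this applied: swap the front and back halves of the string, then delete the first 2 characters.
On "fxkahipzqqoowe" that produces "qoowefxkahip".

qoowefxkahip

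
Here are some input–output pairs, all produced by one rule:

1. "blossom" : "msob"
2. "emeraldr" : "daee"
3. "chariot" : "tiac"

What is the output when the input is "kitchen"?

nhtk

Looking at the pairs, the operation is to keep every other character starting from the first (positions 1st, 3rd, 5th, ...), then reverse the string.
Starting from "kitchen": after the first operation, "kthn"; after the second, "nhtk".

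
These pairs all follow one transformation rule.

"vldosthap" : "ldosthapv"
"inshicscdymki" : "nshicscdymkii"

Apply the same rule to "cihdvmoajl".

ihdvmoajlc

In each case the input is transformed by: move the first character to the end.
On "cihdvmoajl" that produces "ihdvmoajlc".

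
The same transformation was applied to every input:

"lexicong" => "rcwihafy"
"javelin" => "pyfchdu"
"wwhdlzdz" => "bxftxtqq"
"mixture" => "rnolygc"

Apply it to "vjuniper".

Looking at the pairs, the operation is to shift every letter 6 places backward in the alphabet (wrapping around), then move the first 2 characters to the end (rotate left by 2).
"vjuniper" → "pdohcjyl" → "ohcjylpd".

ohcjylpd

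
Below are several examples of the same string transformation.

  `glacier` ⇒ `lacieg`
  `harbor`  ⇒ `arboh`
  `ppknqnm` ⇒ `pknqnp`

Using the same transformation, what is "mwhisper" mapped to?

whispem

The pattern: delete the last character, then move the first character to the end.
For "mwhisper" the result is "whispem".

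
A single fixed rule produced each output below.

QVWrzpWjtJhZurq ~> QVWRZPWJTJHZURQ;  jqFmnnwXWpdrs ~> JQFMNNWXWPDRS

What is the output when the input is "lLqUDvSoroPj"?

LLQUDVSOROPJ

Each output is the input with this applied: convert every letter to uppercase.
Applying that to "lLqUDvSoroPj" gives "LLQUDVSOROPJ".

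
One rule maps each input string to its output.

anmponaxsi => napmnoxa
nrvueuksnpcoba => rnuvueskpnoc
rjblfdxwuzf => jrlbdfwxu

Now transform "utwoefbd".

tuowfe

The rule is to delete the last 2 characters, then swap each adjacent pair of characters (1↔2, 3↔4, ...).
Doing the same to "utwoefbd": "tuowfe".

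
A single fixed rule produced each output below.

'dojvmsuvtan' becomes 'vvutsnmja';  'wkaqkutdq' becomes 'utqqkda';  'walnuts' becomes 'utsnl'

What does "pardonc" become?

Rule — delete the first 2 characters, then sort the characters into reverse alphabetical order.
Starting from "pardonc": after the first operation, "rdonc"; after the second, "rondc".
(Check on "wkaqkutdq": → "aqkutdq" → "utqqkda" ✓)

rondc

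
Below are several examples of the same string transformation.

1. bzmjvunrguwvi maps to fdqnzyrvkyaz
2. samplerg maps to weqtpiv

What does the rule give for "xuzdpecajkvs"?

bydhtigenoz

What's happening: delete the last character, then shift every letter 4 places forward in the alphabet (wrapping around).
For "xuzdpecajkvs", step one produces "xuzdpecajkv"; step two turns that into "bydhtigenoz".
(Check on "bzmjvunrguwvi": → "bzmjvunrguwv" → "fdqnzyrvkyaz" ✓)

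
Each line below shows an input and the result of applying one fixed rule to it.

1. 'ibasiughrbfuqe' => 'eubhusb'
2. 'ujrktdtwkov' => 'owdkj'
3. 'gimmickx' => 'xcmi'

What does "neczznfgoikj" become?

jignze

What's happening: keep every other character starting from the second (positions 2nd, 4th, 6th, ...), then reverse the string.
For "neczznfgoikj", step one produces "ezngij"; step two turns that into "jignze".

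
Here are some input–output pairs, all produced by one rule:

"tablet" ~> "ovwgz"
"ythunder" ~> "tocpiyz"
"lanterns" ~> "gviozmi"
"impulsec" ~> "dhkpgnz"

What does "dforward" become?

In each case the input is transformed by: delete the last character, then shift every letter 5 places backward in the alphabet (wrapping around).
Doing the same to "dforward": "yajmrvm".

yajmrvm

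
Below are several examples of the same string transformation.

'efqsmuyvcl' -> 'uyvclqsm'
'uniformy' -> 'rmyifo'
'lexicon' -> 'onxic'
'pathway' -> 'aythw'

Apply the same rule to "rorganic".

nicrga

Each output is the input with this applied: delete the first 2 characters, then move the first 3 characters to the end (rotate left by 3).
Starting from "rorganic": after the first operation, "rganic"; after the second, "nicrga".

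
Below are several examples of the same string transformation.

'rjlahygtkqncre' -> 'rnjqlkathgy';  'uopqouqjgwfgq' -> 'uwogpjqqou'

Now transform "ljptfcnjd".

lcjfpt

In each case the input is transformed by: delete the last 3 characters, then take characters alternately from the front and the back (1st, last, 2nd, 2nd-last, ...).
Working it through for "ljptfcnjd": intermediate "ljptfc", final "lcjfpt".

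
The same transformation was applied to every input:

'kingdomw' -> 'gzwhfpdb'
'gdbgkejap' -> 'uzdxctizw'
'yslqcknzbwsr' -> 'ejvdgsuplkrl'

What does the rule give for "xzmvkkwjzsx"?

Looking at the pairs, the operation is to shift every letter 7 places backward in the alphabet (wrapping around), then move the first 2 characters to the end (rotate left by 2).
So "xzmvkkwjzsx" becomes "foddpcslqqs".

foddpcslqqs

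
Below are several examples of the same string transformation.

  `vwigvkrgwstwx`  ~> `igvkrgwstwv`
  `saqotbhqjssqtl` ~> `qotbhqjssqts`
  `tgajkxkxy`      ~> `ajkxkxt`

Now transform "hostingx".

stingh

The pattern: swap the first and last characters, then delete the first 2 characters.
For "hostingx", step one produces "xostingh"; step two turns that into "stingh".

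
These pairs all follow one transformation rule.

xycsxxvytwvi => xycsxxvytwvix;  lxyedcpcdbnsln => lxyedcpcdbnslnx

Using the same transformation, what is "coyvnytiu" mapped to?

The transformation: append "x".
So "coyvnytiu" becomes "coyvnytiux".

coyvnytiux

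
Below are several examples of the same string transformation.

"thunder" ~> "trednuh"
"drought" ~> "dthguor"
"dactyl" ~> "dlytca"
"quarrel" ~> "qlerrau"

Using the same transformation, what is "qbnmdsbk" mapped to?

qkbsdmnb

The rule is to reverse the string, then move the last character to the front.
So "qbnmdsbk" becomes "qkbsdmnb".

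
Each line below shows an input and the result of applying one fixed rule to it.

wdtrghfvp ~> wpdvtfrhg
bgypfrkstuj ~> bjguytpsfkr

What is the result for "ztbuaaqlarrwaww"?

In each case the input is transformed by: take characters alternately from the front and the back (1st, last, 2nd, 2nd-last, ...).
"ztbuaaqlarrwaww" → "zwtwbauwararqal".

zwtwbauwararqal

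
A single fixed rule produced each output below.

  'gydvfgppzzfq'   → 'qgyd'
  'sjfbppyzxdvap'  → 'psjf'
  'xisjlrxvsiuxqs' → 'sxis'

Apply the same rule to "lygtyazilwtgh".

What's happening: move the first 3 characters to the end (rotate left by 3), then keep only the last 4 characters.
For "lygtyazilwtgh", step one produces "tyazilwtghlyg"; step two turns that into "hlyg".

hlyg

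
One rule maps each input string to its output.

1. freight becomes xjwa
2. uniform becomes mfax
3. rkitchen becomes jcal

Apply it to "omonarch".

gegf

The transformation: shift every letter 8 places backward in the alphabet (wrapping around), then keep only the first 4 characters.
For "omonarch" the result is "gegf".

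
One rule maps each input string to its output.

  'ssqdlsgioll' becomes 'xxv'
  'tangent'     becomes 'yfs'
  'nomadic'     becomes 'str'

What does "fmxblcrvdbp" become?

krc

The pattern: shift every letter 5 places forward in the alphabet (wrapping around), then keep only the first 3 characters.
Starting from "fmxblcrvdbp": after the first operation, "krcgqhwaigu"; after the second, "krc".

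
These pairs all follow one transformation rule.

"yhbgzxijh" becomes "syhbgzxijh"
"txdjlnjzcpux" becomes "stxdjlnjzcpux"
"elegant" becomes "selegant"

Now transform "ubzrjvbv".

subzrjvbv

Each output is the input with this applied: prepend "s".
Doing the same to "ubzrjvbv": "subzrjvbv".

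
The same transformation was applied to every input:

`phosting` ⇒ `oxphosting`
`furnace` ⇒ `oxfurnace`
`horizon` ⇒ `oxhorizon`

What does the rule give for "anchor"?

oxanchor

What's happening: prepend "ox".
Applying that to "anchor" gives "oxanchor".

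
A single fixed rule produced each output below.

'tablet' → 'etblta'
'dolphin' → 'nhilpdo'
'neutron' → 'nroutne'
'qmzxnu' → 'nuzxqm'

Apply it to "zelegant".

Each output is the input with this applied: swap each adjacent pair of characters (1↔2, 3↔4, ...), then reverse the string.
On "zelegant": the first step gives "ezelagtn", and the second then gives "ntgaleze".

ntgaleze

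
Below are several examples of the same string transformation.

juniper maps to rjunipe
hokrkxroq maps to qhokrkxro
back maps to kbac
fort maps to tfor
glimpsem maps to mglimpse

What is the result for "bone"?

Looking at the pairs, the operation is to move the last character to the front.
On "bone" that produces "ebon".

ebon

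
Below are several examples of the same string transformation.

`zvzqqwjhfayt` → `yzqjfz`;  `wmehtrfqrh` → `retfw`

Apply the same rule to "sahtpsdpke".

What's happening: keep every other character starting from the first (positions 1st, 3rd, 5th, ...), then swap the first and last characters.
On "sahtpsdpke": the first step gives "shpdk", and the second then gives "khpds".

khpds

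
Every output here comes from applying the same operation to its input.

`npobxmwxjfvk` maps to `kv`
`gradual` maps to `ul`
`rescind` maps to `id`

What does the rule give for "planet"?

Each output is the input with this applied: swap each adjacent pair of characters (1↔2, 3↔4, ...), then keep only the last 2 characters.
"planet" → "lpnate" → "te".

te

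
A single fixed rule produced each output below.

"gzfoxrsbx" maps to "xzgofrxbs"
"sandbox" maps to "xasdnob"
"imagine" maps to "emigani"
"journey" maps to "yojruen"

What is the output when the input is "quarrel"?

In each case the input is transformed by: swap each adjacent pair of characters (1↔2, 3↔4, ...), then move the last character to the front.
For "quarrel", step one produces "uqraerl"; step two turns that into "luqraer".

luqraer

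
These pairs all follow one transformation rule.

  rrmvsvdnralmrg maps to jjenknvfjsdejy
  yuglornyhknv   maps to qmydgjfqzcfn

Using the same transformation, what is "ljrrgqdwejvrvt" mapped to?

Looking at the pairs, the operation is to shift every letter 8 places backward in the alphabet (wrapping around).
On "ljrrgqdwejvrvt" that produces "dbjjyivowbnjnl".

dbjjyivowbnjnl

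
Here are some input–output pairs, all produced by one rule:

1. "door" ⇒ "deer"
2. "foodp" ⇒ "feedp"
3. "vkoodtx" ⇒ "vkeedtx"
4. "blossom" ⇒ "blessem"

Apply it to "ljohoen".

Rule — replace every "o" with "e".
On "ljohoen" that produces "ljeheen".

ljeheen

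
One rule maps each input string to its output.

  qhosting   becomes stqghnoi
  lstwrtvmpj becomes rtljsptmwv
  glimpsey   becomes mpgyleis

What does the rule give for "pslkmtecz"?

tmpzsclek

In each case the input is transformed by: take characters alternately from the front and the back (1st, last, 2nd, 2nd-last, ...), then move the last 2 characters to the front (rotate right by 2).
Applying both steps to "pslkmtecz": "pzsclektm", then "tmpzsclek".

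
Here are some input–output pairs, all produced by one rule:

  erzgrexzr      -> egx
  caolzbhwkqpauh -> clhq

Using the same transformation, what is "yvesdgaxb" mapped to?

ysa

What's happening: delete the last 2 characters, then keep one character in every 3, starting at position 1 (positions 1st, 4th, 7th, ...).
For "yvesdgaxb", step one produces "yvesdga"; step two turns that into "ysa".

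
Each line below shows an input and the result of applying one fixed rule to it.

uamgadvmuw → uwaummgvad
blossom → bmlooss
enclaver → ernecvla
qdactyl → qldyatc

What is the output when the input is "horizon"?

hnoorzi

In each case the input is transformed by: take characters alternately from the front and the back (1st, last, 2nd, 2nd-last, ...).
So "horizon" becomes "hnoorzi".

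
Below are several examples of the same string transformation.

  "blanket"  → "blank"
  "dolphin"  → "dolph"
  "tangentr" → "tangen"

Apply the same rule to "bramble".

bramb

What's happening: delete the last 2 characters.
So "bramble" becomes "bramb".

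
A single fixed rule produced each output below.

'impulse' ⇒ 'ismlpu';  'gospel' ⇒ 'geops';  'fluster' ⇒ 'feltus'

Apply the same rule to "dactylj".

dlayct

Looking at the pairs, the operation is to delete the last character, then take characters alternately from the front and the back (1st, last, 2nd, 2nd-last, ...).
Starting from "dactylj": after the first operation, "dactyl"; after the second, "dlayct".
(Check on "gospel": → "gospe" → "geops" ✓)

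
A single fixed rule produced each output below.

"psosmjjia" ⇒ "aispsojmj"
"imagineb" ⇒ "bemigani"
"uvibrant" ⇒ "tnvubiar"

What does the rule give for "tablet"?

teatlb

The transformation: move the last 2 characters to the front (rotate right by 2), then swap each adjacent pair of characters (1↔2, 3↔4, ...).
Starting from "tablet": after the first operation, "ettabl"; after the second, "teatlb".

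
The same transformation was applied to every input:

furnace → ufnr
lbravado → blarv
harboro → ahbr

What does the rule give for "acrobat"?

What's happening: delete the last 3 characters, then swap each adjacent pair of characters (1↔2, 3↔4, ...).
On "acrobat": the first step gives "acro", and the second then gives "caor".

caor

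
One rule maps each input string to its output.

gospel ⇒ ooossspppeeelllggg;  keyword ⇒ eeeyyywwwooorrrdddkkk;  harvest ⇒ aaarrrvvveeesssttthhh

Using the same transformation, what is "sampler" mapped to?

Each output is the input with this applied: repeat every character 3 times, then move the first 3 characters to the end (rotate left by 3).
"sampler" → "aaammmpppllleeerrrsss".

aaammmpppllleeerrrsss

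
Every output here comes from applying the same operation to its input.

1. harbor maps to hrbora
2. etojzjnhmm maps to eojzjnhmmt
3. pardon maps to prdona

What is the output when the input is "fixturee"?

Rule — move the first character to the end, then swap the first and last characters.
So "fixturee" becomes "fxtureei".
(Check on "pardon": → "ardonp" → "prdona" ✓)

fxtureei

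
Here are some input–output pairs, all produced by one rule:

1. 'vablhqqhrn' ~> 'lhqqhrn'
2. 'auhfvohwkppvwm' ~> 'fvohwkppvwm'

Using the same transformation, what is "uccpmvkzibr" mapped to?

Rule — delete the first 3 characters.
For "uccpmvkzibr" the result is "pmvkzibr".

pmvkzibr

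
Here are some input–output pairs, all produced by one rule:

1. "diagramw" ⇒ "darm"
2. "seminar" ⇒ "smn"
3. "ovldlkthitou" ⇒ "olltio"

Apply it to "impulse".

The pattern: swap each adjacent pair of characters (1↔2, 3↔4, ...), then keep every other character starting from the second (positions 2nd, 4th, 6th, ...).
Working it through for "impulse": intermediate "miupsle", final "ipl".

ipl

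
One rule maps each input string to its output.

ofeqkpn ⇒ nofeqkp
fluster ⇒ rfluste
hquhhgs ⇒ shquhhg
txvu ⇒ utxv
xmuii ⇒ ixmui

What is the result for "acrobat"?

Rule — move the last character to the front.
Applying that to "acrobat" gives "tacroba".

tacroba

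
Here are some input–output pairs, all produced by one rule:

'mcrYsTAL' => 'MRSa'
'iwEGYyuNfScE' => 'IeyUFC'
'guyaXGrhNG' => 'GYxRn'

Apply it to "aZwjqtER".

Looking at the pairs, the operation is to keep every other character starting from the first (positions 1st, 3rd, 5th, ...), then flip the case of every letter.
Working it through for "aZwjqtER": intermediate "awqE", final "AWQe".
(Check on "iwEGYyuNfScE": → "iEYufc" → "IeyUFC" ✓)

AWQe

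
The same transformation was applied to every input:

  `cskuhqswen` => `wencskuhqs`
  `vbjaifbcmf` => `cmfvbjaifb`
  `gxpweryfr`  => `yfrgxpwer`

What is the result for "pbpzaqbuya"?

What's happening: move the last 3 characters to the front (rotate right by 3).
So "pbpzaqbuya" becomes "uyapbpzaqb".

uyapbpzaqb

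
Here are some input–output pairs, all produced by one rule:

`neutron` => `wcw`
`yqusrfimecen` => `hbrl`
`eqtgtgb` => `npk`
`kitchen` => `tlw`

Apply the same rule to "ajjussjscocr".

jdsx

The pattern: keep one character in every 3, starting at position 1 (positions 1st, 4th, 7th, ...), then shift every letter 9 places forward in the alphabet (wrapping around).
Applying both steps to "ajjussjscocr": "aujo", then "jdsx".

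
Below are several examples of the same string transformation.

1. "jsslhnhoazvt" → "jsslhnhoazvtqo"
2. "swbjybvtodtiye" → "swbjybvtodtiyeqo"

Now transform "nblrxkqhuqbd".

The transformation: append "qo".
On "nblrxkqhuqbd" that produces "nblrxkqhuqbdqo".

nblrxkqhuqbdqo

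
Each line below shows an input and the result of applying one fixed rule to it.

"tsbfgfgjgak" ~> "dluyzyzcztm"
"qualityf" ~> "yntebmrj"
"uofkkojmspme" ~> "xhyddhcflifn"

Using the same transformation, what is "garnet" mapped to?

mtkgxz

The pattern: shift every letter 7 places backward in the alphabet (wrapping around), then swap the first and last characters.
Working it through for "garnet": intermediate "ztkgxm", final "mtkgxz".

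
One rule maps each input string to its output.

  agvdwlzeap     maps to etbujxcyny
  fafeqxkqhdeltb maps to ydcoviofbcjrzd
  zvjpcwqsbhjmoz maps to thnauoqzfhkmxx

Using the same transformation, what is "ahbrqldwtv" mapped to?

The transformation: shift every letter 2 places backward in the alphabet (wrapping around), then move the first character to the end.
For "ahbrqldwtv", step one produces "yfzpojburt"; step two turns that into "fzpojburty".

fzpojburty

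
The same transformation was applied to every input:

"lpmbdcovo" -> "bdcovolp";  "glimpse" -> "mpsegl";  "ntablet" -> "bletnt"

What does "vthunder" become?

Rule — move the first 3 characters to the end (rotate left by 3), then delete the last character.
For "vthunder" the result is "undervt".

undervt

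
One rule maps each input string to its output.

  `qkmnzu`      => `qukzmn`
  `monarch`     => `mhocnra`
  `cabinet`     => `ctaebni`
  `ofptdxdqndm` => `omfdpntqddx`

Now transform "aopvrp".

The rule is to take characters alternately from the front and the back (1st, last, 2nd, 2nd-last, ...).
Doing the same to "aopvrp": "aporpv".

aporpv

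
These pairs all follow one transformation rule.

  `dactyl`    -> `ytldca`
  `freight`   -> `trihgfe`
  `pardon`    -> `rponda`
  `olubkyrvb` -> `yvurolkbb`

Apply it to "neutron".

The rule is to sort the characters into reverse alphabetical order.
"neutron" → "utronne".

utronne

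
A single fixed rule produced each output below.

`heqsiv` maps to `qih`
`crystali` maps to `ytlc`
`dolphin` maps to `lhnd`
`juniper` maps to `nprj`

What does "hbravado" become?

The rule is to keep every other character starting from the first (positions 1st, 3rd, 5th, ...), then move the first character to the end.
On "hbravado": the first step gives "hrvd", and the second then gives "rvdh".

rvdh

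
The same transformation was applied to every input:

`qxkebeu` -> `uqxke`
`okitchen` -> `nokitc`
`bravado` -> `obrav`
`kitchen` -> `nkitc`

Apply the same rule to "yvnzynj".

The rule is to move the last 3 characters to the front (rotate right by 3), then delete the first 2 characters.
On "yvnzynj": the first step gives "ynjyvnz", and the second then gives "jyvnz".

jyvnz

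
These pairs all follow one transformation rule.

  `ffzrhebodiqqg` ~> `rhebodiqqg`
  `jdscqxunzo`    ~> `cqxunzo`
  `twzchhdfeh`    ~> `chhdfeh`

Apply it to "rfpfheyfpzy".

Rule — delete the first 3 characters.
Doing the same to "rfpfheyfpzy": "fheyfpzy".

fheyfpzy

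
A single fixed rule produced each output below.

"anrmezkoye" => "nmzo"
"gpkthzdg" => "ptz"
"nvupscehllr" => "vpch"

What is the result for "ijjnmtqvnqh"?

In each case the input is transformed by: delete the last 2 characters, then keep every other character starting from the second (positions 2nd, 4th, 6th, ...).
Applying both steps to "ijjnmtqvnqh": "ijjnmtqvn", then "jntv".

jntv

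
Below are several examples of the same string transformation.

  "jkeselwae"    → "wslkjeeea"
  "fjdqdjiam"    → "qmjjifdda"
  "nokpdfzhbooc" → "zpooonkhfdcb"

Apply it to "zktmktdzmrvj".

zzvttrmmkkjd

In each case the input is transformed by: sort the characters into reverse alphabetical order.
So "zktmktdzmrvj" becomes "zzvttrmmkkjd".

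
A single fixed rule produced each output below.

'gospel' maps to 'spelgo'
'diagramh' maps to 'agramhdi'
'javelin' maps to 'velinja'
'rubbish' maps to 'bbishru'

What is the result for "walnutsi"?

The rule is to move the first 2 characters to the end (rotate left by 2).
For "walnutsi" the result is "lnutsiwa".

lnutsiwa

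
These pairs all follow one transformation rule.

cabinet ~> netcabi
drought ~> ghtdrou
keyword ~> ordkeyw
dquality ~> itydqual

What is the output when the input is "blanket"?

Looking at the pairs, the operation is to move the last 3 characters to the front (rotate right by 3).
So "blanket" becomes "ketblan".

ketblan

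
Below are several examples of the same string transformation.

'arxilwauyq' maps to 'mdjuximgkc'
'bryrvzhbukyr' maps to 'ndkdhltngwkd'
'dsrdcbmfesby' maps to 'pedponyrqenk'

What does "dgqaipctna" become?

The transformation: shift every letter 12 places forward in the alphabet (wrapping around).
Doing the same to "dgqaipctna": "pscmubofzm".

pscmubofzm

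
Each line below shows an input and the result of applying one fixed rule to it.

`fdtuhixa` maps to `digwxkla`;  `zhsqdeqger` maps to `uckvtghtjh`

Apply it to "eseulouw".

zhvhxorx

Rule — move the last character to the front, then shift every letter 3 places forward in the alphabet (wrapping around).
"eseulouw" → "weseulou" → "zhvhxorx".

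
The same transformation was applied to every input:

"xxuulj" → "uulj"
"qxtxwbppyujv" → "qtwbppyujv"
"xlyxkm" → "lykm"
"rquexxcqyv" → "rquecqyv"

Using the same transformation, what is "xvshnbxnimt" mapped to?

vshnbnimt

In each case the input is transformed by: remove every "x".
So "xvshnbxnimt" becomes "vshnbnimt".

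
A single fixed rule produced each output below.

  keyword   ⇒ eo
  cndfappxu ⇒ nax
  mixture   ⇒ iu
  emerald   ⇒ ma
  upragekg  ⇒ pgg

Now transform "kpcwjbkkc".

pjk

Rule — keep one character in every 3, starting at position 2 (positions 2nd, 5th, 8th, ...).
For "kpcwjbkkc" the result is "pjk".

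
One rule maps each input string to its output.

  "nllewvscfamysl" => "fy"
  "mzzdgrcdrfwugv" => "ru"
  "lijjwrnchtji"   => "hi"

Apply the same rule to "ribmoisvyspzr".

The transformation: keep one character in every 3, starting at position 3 (positions 3rd, 6th, 9th, ...), then delete the first 2 characters.
On "ribmoisvyspzr": the first step gives "biyz", and the second then gives "yz".

yz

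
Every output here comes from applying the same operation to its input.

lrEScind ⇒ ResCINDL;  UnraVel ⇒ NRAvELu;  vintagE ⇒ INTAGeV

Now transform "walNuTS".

The rule is to move the first character to the end, then flip the case of every letter.
For "walNuTS", step one produces "alNuTSw"; step two turns that into "ALnUtsW".

ALnUtsW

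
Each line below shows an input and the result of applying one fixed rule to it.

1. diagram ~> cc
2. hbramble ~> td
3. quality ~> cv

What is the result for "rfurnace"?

wc

The transformation: keep one character in every 3, starting at position 3 (positions 3rd, 6th, 9th, ...), then shift every letter 2 places forward in the alphabet (wrapping around).
"rfurnace" → "wc".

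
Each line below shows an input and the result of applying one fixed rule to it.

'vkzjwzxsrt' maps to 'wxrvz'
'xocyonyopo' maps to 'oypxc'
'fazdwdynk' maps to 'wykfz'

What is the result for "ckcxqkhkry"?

qhrcc

Each output is the input with this applied: keep every other character starting from the first (positions 1st, 3rd, 5th, ...), then move the last 3 characters to the front (rotate right by 3).
Applying both steps to "ckcxqkhkry": "ccqhr", then "qhrcc".
(Check on "fazdwdynk": → "fzwyk" → "wykfz" ✓)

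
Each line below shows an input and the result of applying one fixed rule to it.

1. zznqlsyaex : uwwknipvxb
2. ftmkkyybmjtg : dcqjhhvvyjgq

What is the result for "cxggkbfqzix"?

uzuddhycnwf

The pattern: move the last character to the front, then shift every letter 3 places backward in the alphabet (wrapping around).
On "cxggkbfqzix": the first step gives "xcxggkbfqzi", and the second then gives "uzuddhycnwf".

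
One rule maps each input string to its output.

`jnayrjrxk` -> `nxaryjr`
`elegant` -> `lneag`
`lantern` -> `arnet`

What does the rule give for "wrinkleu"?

In each case the input is transformed by: take characters alternately from the front and the back (1st, last, 2nd, 2nd-last, ...), then delete the first 2 characters.
Working it through for "wrinkleu": intermediate "wureilnk", final "reilnk".

reilnk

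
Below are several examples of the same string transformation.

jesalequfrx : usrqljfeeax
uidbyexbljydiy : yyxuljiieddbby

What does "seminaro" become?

ronmieas

What's happening: sort the characters into reverse alphabetical order, then move the first character to the end.
Working it through for "seminaro": intermediate "sronmiea", final "ronmieas".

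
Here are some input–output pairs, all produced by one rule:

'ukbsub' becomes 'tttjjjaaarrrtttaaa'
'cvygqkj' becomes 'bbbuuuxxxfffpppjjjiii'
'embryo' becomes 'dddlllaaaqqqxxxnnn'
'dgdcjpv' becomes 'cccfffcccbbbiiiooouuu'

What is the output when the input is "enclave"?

dddmmmbbbkkkzzzuuuddd

Each output is the input with this applied: repeat every character 3 times, then shift every letter 1 place backward in the alphabet (wrapping around).
Starting from "enclave": after the first operation, "eeennnccclllaaavvveee"; after the second, "dddmmmbbbkkkzzzuuuddd".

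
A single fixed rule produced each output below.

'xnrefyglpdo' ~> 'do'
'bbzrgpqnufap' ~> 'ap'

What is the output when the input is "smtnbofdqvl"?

vl

Each output is the input with this applied: keep only the last 2 characters.
For "smtnbofdqvl" the result is "vl".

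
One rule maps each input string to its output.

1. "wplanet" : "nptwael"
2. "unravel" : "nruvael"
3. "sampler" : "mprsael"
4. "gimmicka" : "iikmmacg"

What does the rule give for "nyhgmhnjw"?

jmnnwyghh

The pattern: sort the characters into alphabetical order, then move the first 3 characters to the end (rotate left by 3).
On "nyhgmhnjw": the first step gives "ghhjmnnwy", and the second then gives "jmnnwyghh".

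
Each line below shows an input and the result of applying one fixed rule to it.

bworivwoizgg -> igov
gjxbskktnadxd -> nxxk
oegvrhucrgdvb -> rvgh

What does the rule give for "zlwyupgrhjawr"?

hwwp

Looking at the pairs, the operation is to keep one character in every 3, starting at position 3 (positions 3rd, 6th, 9th, ...), then move the last 2 characters to the front (rotate right by 2).
Working it through for "zlwyupgrhjawr": intermediate "wphw", final "hwwp".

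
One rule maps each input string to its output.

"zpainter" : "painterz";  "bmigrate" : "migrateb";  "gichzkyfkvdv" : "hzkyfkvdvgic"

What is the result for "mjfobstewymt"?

obstewymtmjf

The pattern: move the last 3 characters to the front (rotate right by 3), then swap the front and back halves of the string.
Starting from "mjfobstewymt": after the first operation, "ymtmjfobstew"; after the second, "obstewymtmjf".
(Check on "zpainter": → "terzpain" → "painterz" ✓)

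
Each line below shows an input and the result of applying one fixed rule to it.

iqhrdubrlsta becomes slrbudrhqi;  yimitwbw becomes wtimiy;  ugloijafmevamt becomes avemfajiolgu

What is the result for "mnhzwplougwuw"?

wguolpwzhnm

What's happening: delete the last 2 characters, then reverse the string.
Working it through for "mnhzwplougwuw": intermediate "mnhzwplougw", final "wguolpwzhnm".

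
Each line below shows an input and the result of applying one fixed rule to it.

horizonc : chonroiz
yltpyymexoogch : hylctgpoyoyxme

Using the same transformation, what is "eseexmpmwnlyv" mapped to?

vesyelenxwmmp

What's happening: swap the first and last characters, then take characters alternately from the front and the back (1st, last, 2nd, 2nd-last, ...).
Working it through for "eseexmpmwnlyv": intermediate "vseexmpmwnlye", final "vesyelenxwmmp".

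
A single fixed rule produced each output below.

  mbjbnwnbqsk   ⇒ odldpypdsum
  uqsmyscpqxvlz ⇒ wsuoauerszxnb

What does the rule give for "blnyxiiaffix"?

dnpazkkchhkz

What's happening: shift every letter 2 places forward in the alphabet (wrapping around).
On "blnyxiiaffix" that produces "dnpazkkchhkz".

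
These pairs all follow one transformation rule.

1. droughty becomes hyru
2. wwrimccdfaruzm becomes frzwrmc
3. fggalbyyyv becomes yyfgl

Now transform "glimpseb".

sblm

The pattern: swap the front and back halves of the string, then keep every other character starting from the second (positions 2nd, 4th, 6th, ...).
On "glimpseb": the first step gives "psebglim", and the second then gives "sblm".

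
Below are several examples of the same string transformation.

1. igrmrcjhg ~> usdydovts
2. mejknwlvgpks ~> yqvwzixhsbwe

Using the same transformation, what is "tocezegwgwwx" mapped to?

faoqlqsisiij

The transformation: shift every letter 12 places forward in the alphabet (wrapping around).
Doing the same to "tocezegwgwwx": "faoqlqsisiij".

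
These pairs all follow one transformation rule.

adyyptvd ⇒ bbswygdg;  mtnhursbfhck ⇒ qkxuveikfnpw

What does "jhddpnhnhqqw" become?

ggsqkqkttzmk

Looking at the pairs, the operation is to move the first 2 characters to the end (rotate left by 2), then shift every letter 3 places forward in the alphabet (wrapping around).
Applying both steps to "jhddpnhnhqqw": "ddpnhnhqqwjh", then "ggsqkqkttzmk".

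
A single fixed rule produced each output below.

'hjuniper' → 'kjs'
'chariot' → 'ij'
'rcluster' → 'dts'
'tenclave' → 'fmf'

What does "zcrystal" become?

The pattern: shift every letter 1 place forward in the alphabet (wrapping around), then keep one character in every 3, starting at position 2 (positions 2nd, 5th, 8th, ...).
For "zcrystal" the result is "dtm".

dtm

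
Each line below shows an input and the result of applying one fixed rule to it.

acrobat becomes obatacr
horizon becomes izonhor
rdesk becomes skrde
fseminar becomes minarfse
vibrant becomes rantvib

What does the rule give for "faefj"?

fjfae

Each output is the input with this applied: move the first 3 characters to the end (rotate left by 3).
For "faefj" the result is "fjfae".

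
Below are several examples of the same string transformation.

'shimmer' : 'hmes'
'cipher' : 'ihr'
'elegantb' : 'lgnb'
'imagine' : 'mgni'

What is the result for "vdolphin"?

dlhn

The pattern: move the first character to the end, then keep every other character starting from the first (positions 1st, 3rd, 5th, ...).
Working it through for "vdolphin": intermediate "dolphinv", final "dlhn".
(Check on "elegantb": → "legantbe" → "lgnb" ✓)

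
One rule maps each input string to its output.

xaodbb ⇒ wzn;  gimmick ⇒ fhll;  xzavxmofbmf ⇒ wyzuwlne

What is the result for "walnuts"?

vzkm

What's happening: shift every letter 1 place backward in the alphabet (wrapping around), then delete the last 3 characters.
Starting from "walnuts": after the first operation, "vzkmtsr"; after the second, "vzkm".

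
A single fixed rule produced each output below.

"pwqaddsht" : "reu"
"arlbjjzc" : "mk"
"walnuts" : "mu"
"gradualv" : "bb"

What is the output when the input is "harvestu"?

The pattern: keep one character in every 3, starting at position 3 (positions 3rd, 6th, 9th, ...), then shift every letter 1 place forward in the alphabet (wrapping around).
For "harvestu", step one produces "rs"; step two turns that into "st".

st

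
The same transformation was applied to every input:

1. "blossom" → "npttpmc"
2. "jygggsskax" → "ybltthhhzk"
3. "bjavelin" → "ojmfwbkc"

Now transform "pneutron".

What's happening: reverse the string, then shift every letter 1 place forward in the alphabet (wrapping around).
"pneutron" → "nortuenp" → "opsuvfoq".

opsuvfoq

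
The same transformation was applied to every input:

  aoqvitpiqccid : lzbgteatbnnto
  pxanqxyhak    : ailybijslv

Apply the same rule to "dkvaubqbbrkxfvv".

ovglfmbmmcviqgg

Looking at the pairs, the operation is to shift every letter 11 places forward in the alphabet (wrapping around).
So "dkvaubqbbrkxfvv" becomes "ovglfmbmmcviqgg".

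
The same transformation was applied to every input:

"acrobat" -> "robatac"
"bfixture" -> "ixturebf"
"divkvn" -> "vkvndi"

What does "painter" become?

Looking at the pairs, the operation is to move the first 2 characters to the end (rotate left by 2).
So "painter" becomes "interpa".

interpa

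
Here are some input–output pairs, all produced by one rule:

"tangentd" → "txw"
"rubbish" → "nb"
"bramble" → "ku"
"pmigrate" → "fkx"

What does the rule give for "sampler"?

te

The rule is to shift every letter 7 places backward in the alphabet (wrapping around), then keep one character in every 3, starting at position 2 (positions 2nd, 5th, 8th, ...).
For "sampler", step one produces "ltfiexk"; step two turns that into "te".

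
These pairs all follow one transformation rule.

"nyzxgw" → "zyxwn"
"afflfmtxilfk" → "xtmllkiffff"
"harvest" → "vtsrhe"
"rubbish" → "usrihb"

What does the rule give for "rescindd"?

srniedd

What's happening: sort the characters into reverse alphabetical order, then delete the last character.
For "rescindd", step one produces "srnieddc"; step two turns that into "srniedd".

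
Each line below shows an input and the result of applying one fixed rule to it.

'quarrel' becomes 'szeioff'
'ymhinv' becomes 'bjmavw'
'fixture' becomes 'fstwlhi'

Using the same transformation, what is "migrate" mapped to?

hsawufo

Each output is the input with this applied: move the last 2 characters to the front (rotate right by 2), then shift every letter 12 places backward in the alphabet (wrapping around).
For "migrate" the result is "hsawufo".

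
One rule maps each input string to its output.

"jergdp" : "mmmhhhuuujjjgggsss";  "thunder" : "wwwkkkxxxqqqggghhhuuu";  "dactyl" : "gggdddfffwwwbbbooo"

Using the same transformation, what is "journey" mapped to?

mmmrrrxxxuuuqqqhhhbbb

Each output is the input with this applied: shift every letter 3 places forward in the alphabet (wrapping around), then repeat every character 3 times.
On "journey": the first step gives "mrxuqhb", and the second then gives "mmmrrrxxxuuuqqqhhhbbb".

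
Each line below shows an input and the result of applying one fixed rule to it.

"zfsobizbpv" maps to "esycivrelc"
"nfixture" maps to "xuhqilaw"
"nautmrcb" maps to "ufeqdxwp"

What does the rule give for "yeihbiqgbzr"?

In each case the input is transformed by: move the last 3 characters to the front (rotate right by 3), then shift every letter 3 places forward in the alphabet (wrapping around).
For "yeihbiqgbzr", step one produces "bzryeihbiqg"; step two turns that into "ecubhlkeltj".

ecubhlkeltj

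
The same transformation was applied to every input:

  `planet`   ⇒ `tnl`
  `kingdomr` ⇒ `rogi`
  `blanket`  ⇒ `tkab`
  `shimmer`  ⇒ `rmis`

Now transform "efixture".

In each case the input is transformed by: reverse the string, then keep every other character starting from the first (positions 1st, 3rd, 5th, ...).
For "efixture", step one produces "erutxife"; step two turns that into "euxf".

euxf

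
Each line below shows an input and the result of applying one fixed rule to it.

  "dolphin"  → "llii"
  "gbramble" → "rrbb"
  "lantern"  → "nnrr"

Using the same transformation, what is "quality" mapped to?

aatt

In each case the input is transformed by: keep one character in every 3, starting at position 3 (positions 3rd, 6th, 9th, ...), then double every character.
For "quality" the result is "aatt".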